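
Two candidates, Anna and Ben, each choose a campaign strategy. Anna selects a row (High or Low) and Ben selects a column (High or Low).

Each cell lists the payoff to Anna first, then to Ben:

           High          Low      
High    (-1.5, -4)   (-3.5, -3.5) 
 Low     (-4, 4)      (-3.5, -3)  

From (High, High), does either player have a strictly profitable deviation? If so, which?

Ben

Anna at (High, High) earns -1.5; deviating to Low yields -4 — not better.
Ben earns -4; deviating to Low yields -3.5 — a strict improvement.
Only Ben has a strictly profitable deviation.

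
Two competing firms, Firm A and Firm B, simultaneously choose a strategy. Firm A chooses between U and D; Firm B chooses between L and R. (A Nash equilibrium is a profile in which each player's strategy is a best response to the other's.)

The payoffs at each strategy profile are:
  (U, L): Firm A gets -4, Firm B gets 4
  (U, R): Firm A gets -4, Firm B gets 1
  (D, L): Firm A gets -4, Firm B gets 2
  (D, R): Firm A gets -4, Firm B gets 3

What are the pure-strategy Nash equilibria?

(U, L): Firm A gets -4 ≥ -4 from D, and Firm B gets 4 ≥ 1 from R — Nash equilibrium.
(U, R): Firm B prefers L (4 > 1) — not an equilibrium.
(D, L): Firm B prefers R (3 > 2) — not an equilibrium.
(D, R): Firm A gets -4 ≥ -4 from U, and Firm B gets 3 ≥ 2 from L — Nash equilibrium.

(U, L) and (D, R)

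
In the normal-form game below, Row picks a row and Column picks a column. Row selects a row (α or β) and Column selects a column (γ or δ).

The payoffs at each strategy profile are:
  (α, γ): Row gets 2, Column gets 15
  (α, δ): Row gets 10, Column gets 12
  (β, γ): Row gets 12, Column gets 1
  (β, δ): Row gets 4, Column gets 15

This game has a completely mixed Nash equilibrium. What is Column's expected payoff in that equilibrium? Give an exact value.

First find p, the probability Row plays α, from Column's indifference between γ and δ: 15p + (1−p) = 12p + 15(1−p), giving p = 14/17.
Since Column is indifferent in equilibrium, Column's expected payoff equals the payoff from either column against (14/17, 3/17). Using γ: 15(14/17) + (3/17) = 213/17.

213/17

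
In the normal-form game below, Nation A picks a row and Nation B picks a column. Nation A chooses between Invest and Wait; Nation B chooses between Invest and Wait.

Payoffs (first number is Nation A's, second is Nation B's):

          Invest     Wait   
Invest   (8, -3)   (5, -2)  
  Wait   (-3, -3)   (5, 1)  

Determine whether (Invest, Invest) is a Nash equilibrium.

At (Invest, Invest), Nation A earns 8; switching to Wait would give -3, so Nation A has no profitable deviation.
Nation B earns -3; switching to Wait would give -2, so Nation B would deviate.
Since at least one player can profitably deviate, this is not a Nash equilibrium.

No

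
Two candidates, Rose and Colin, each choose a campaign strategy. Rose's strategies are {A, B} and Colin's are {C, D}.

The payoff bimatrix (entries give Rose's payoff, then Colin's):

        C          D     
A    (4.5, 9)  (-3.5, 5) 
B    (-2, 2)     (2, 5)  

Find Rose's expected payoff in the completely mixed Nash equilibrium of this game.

First find y, the probability Colin plays C, from Rose's indifference between A and B: 4.5y − 3.5(1−y) = −2y + 2(1−y), giving y = 11/24.
Since Rose is indifferent in equilibrium, Rose's expected payoff equals the payoff from either row against (11/24, 13/24). Using A: 4.5(11/24) − 3.5(13/24) = 1/6.

1/6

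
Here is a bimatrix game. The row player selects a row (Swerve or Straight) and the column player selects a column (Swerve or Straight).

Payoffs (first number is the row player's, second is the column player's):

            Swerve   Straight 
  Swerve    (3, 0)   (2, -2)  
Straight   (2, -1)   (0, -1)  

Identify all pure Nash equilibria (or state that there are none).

(Swerve, Swerve)

(Swerve, Swerve): the row player gets 3 ≥ 2 from Straight, and the column player gets 0 ≥ -2 from Straight — Nash equilibrium.
(Swerve, Straight): the column player prefers Swerve (0 > -2) — not an equilibrium.
(Straight, Swerve): the row player prefers Swerve (3 > 2) — not an equilibrium.
(Straight, Straight): the row player prefers Swerve (2 > 0) — not an equilibrium.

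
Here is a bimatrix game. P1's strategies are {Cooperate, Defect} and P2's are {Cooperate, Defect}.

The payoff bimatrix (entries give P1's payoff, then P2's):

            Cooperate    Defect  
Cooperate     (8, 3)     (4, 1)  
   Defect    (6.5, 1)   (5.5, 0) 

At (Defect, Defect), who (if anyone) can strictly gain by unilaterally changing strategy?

P1 at (Defect, Defect) earns 5.5; deviating to Cooperate yields 4 — not better.
P2 earns 0; deviating to Cooperate yields 1 — a strict improvement.
Only P2 has a strictly profitable deviation.

P2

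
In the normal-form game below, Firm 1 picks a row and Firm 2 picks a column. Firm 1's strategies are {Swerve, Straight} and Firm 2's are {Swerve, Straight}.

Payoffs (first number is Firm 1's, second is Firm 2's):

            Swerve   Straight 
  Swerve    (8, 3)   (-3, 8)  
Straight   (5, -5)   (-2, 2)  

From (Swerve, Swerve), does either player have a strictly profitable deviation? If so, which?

Firm 2

Firm 1 at (Swerve, Swerve) earns 8; deviating to Straight yields 5 — not better.
Firm 2 earns 3; deviating to Straight yields 8 — a strict improvement.
Only Firm 2 has a strictly profitable deviation.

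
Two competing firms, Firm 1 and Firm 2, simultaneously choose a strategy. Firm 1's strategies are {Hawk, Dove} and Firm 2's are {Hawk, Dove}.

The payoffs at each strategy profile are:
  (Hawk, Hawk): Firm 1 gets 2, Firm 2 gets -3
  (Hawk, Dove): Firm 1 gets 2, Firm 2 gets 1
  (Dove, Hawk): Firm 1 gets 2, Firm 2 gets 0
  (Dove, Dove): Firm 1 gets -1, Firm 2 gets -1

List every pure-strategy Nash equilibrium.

(Hawk, Hawk): Firm 2 prefers Dove (1 > -3) — not an equilibrium.
(Hawk, Dove): Firm 1 gets 2 ≥ -1 from Dove, and Firm 2 gets 1 ≥ -3 from Hawk — Nash equilibrium.
(Dove, Hawk): Firm 1 gets 2 ≥ 2 from Hawk, and Firm 2 gets 0 ≥ -1 from Dove — Nash equilibrium.
(Dove, Dove): Firm 1 prefers Hawk (2 > -1); Firm 2 prefers Hawk (0 > -1) — not an equilibrium.

(Hawk, Dove) and (Dove, Hawk)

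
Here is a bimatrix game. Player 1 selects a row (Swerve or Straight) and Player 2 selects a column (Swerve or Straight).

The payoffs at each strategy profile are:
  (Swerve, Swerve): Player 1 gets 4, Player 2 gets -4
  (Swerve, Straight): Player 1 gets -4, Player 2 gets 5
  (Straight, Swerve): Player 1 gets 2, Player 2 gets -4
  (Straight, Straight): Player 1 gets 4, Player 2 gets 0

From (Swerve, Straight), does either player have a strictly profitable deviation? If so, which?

Player 1

Player 1 at (Swerve, Straight) earns -4; deviating to Straight yields 4 — a strict improvement.
Player 2 earns 5; deviating to Swerve yields -4 — not better.
Only Player 1 has a strictly profitable deviation.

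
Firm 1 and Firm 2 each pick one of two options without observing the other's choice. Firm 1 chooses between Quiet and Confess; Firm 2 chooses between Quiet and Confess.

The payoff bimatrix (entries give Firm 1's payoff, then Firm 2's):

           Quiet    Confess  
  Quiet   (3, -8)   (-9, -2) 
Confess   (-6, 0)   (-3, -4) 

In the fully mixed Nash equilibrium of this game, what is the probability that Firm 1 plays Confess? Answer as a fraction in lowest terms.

Let x be the probability that Firm 1 plays Quiet. In a completely mixed equilibrium, Firm 2 must be indifferent between Quiet and Confess.
Firm 2's expected payoff from Quiet is −8x; from Confess it is −2x − 4(1−x).
Setting these equal: −8x = 2x − 4, so x = 2/5.
Therefore Firm 1 plays Confess with probability 1 − 2/5 = 3/5.

3/5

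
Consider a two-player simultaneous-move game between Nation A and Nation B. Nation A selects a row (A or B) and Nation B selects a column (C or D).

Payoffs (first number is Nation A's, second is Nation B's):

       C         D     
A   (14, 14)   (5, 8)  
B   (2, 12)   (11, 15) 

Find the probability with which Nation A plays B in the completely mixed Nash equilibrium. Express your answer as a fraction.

2/3

Let r be the probability that Nation A plays A. In a completely mixed equilibrium, Nation B must be indifferent between C and D.
Nation B's expected payoff from C is 14r + 12(1−r); from D it is 8r + 15(1−r).
Setting these equal: 2r + 12 = −7r + 15, so r = 1/3.
Therefore Nation A plays B with probability 1 − 1/3 = 2/3.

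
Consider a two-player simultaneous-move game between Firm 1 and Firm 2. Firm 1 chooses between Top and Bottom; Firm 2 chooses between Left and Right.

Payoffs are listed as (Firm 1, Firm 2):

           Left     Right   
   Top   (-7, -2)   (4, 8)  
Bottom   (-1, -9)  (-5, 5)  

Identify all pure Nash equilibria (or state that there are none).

(Top, Right)

(Top, Left): Firm 1 prefers Bottom (-1 > -7); Firm 2 prefers Right (8 > -2) — not an equilibrium.
(Top, Right): Firm 1 gets 4 ≥ -5 from Bottom, and Firm 2 gets 8 ≥ -2 from Left — Nash equilibrium.
(Bottom, Left): Firm 2 prefers Right (5 > -9) — not an equilibrium.
(Bottom, Right): Firm 1 prefers Top (4 > -5) — not an equilibrium.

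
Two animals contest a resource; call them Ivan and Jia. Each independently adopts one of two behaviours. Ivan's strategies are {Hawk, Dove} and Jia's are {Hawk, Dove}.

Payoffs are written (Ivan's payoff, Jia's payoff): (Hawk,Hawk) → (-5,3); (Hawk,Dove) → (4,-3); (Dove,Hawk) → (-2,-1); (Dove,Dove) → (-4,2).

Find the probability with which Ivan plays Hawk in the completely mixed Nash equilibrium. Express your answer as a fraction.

Let p be the probability that Ivan plays Hawk. In a completely mixed equilibrium, Jia must be indifferent between Hawk and Dove.
Jia's expected payoff from Hawk is 3p − (1−p); from Dove it is −3p + 2(1−p).
Setting these equal: 4p − 1 = −5p + 2, so p = 1/3.

1/3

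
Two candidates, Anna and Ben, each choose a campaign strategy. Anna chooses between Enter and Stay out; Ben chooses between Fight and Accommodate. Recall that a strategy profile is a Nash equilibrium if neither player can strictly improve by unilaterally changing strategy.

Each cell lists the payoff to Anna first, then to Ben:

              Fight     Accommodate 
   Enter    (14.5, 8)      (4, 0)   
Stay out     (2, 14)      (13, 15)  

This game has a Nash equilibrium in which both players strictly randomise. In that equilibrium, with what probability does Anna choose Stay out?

8/9

Let x be the probability that Anna plays Enter. In a completely mixed equilibrium, Ben must be indifferent between Fight and Accommodate.
Ben's expected payoff from Fight is 8x + 14(1−x); from Accommodate it is 15(1−x).
Setting these equal: −6x + 14 = −15x + 15, so x = 1/9.
Therefore Anna plays Stay out with probability 1 − 1/9 = 8/9.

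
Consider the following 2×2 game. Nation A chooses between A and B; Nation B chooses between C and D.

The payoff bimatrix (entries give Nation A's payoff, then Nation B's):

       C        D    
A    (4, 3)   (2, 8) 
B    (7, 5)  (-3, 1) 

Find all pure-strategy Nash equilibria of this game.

(A, D) and (B, C)

(A, C): Nation A prefers B (7 > 4); Nation B prefers D (8 > 3) — not an equilibrium.
(A, D): Nation A gets 2 ≥ -3 from B, and Nation B gets 8 ≥ 3 from C — Nash equilibrium.
(B, C): Nation A gets 7 ≥ 4 from A, and Nation B gets 5 ≥ 1 from D — Nash equilibrium.
(B, D): Nation A prefers A (2 > -3); Nation B prefers C (5 > 1) — not an equilibrium.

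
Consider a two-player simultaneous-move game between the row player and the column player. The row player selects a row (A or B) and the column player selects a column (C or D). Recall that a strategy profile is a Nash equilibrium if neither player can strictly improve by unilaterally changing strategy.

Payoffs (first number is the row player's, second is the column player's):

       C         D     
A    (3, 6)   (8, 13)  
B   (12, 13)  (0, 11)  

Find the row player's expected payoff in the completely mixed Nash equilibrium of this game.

96/17

First find y, the probability the column player plays C, from the row player's indifference between A and B: 3y + 8(1−y) = 12y, giving y = 8/17.
Since the row player is indifferent in equilibrium, the row player's expected payoff equals the payoff from either row against (8/17, 9/17). Using A: 3(8/17) + 8(9/17) = 96/17.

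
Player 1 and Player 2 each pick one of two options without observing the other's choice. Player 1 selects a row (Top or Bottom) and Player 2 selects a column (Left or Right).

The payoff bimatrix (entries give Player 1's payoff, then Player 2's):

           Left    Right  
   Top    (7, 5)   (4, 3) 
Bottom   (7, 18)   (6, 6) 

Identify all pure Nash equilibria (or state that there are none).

(Top, Left): Player 1 gets 7 ≥ 7 from Bottom, and Player 2 gets 5 ≥ 3 from Right — Nash equilibrium.
(Top, Right): Player 1 prefers Bottom (6 > 4); Player 2 prefers Left (5 > 3) — not an equilibrium.
(Bottom, Left): Player 1 gets 7 ≥ 7 from Top, and Player 2 gets 18 ≥ 6 from Right — Nash equilibrium.
(Bottom, Right): Player 2 prefers Left (18 > 6) — not an equilibrium.

(Top, Left) and (Bottom, Left)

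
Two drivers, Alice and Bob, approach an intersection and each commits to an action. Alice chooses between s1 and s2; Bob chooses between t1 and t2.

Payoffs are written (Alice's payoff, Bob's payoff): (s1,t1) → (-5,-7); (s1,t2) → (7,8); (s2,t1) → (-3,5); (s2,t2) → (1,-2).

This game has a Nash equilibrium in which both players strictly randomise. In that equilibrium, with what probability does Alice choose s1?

Let x be the probability that Alice plays s1. In a completely mixed equilibrium, Bob must be indifferent between t1 and t2.
Bob's expected payoff from t1 is −7x + 5(1−x); from t2 it is 8x − 2(1−x).
Setting these equal: −12x + 5 = 10x − 2, so x = 7/22.

7/22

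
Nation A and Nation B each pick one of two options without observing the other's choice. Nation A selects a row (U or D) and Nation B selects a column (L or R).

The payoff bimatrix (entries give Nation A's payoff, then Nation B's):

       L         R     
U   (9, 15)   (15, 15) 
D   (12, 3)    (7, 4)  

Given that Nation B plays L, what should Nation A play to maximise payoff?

Against L, Nation A earns 9 from U and 12 from D.
So D is the best response.

D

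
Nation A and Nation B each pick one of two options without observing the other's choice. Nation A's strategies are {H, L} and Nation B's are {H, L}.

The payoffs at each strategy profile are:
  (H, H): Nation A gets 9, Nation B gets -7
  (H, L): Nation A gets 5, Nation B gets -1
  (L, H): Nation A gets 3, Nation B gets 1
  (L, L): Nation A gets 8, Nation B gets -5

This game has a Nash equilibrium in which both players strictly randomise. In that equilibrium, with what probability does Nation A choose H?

1/2

Let r be the probability that Nation A plays H. In a completely mixed equilibrium, Nation B must be indifferent between H and L.
Nation B's expected payoff from H is −7r + (1−r); from L it is −r − 5(1−r).
Setting these equal: −8r + 1 = 4r − 5, so r = 1/2.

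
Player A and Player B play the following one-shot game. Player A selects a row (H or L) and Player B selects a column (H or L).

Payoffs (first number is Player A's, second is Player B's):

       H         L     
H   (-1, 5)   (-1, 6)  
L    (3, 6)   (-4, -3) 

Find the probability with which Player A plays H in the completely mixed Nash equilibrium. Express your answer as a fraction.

Let p be the probability that Player A plays H. In a completely mixed equilibrium, Player B must be indifferent between H and L.
Player B's expected payoff from H is 5p + 6(1−p); from L it is 6p − 3(1−p).
Setting these equal: −p + 6 = 9p − 3, so p = 9/10.

9/10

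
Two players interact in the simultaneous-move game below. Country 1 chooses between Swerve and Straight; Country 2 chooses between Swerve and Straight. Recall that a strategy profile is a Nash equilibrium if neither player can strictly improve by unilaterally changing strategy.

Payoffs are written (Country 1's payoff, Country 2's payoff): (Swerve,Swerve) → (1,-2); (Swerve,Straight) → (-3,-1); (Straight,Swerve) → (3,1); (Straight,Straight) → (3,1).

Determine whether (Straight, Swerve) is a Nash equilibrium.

Yes

At (Straight, Swerve), Country 1 earns 3; switching to Swerve would give 1, so Country 1 has no profitable deviation.
Country 2 earns 1; switching to Straight would give 1, so Country 2 has no profitable deviation.
Neither player can gain by a unilateral deviation, so this profile is a Nash equilibrium.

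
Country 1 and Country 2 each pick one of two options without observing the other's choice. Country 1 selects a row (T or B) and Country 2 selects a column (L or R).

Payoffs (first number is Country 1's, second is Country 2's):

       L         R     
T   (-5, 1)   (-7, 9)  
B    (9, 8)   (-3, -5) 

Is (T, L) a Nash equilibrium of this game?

At (T, L), Country 1 earns -5; switching to B would give 9, so Country 1 would deviate.
Country 2 earns 1; switching to R would give 9, so Country 2 would deviate.
Since at least one player can profitably deviate, this is not a Nash equilibrium.

No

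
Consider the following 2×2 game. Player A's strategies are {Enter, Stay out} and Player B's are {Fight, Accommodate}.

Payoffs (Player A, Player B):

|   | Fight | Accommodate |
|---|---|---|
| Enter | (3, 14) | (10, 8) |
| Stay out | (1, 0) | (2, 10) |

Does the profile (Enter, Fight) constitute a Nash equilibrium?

At (Enter, Fight), Player A earns 3; switching to Stay out would give 1, so Player A has no profitable deviation.
Player B earns 14; switching to Accommodate would give 8, so Player B has no profitable deviation.
Neither player can gain by a unilateral deviation, so this profile is a Nash equilibrium.

Yes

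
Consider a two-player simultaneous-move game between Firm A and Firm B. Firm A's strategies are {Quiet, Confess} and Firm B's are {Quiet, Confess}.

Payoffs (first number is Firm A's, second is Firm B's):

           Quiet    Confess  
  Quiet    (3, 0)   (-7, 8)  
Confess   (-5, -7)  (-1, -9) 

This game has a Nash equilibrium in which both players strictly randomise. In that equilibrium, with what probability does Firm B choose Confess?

4/7

Let c be the probability that Firm B plays Quiet. In a completely mixed equilibrium, Firm A must be indifferent between Quiet and Confess.
Firm A's expected payoff from Quiet is 3c − 7(1−c); from Confess it is −5c − (1−c).
Setting these equal: 10c − 7 = −4c − 1, so c = 3/7.
Therefore Firm B plays Confess with probability 1 − 3/7 = 4/7.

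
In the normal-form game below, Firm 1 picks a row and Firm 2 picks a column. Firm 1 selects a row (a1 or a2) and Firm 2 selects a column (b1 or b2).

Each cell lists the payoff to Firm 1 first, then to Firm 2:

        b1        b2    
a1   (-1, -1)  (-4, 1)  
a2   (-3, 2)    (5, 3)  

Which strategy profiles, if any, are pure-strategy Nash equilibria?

(a2, b2)

(a1, b1): Firm 2 prefers b2 (1 > -1) — not an equilibrium.
(a1, b2): Firm 1 prefers a2 (5 > -4) — not an equilibrium.
(a2, b1): Firm 1 prefers a1 (-1 > -3); Firm 2 prefers b2 (3 > 2) — not an equilibrium.
(a2, b2): Firm 1 gets 5 ≥ -4 from a1, and Firm 2 gets 3 ≥ 2 from b1 — Nash equilibrium.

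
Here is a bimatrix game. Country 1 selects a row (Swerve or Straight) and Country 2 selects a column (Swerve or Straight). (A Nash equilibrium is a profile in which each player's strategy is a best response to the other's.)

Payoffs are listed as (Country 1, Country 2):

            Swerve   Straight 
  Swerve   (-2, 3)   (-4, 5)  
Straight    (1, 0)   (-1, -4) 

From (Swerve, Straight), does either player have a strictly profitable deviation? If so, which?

Country 1 at (Swerve, Straight) earns -4; deviating to Straight yields -1 — a strict improvement.
Country 2 earns 5; deviating to Swerve yields 3 — not better.
Only Country 1 has a strictly profitable deviation.

Country 1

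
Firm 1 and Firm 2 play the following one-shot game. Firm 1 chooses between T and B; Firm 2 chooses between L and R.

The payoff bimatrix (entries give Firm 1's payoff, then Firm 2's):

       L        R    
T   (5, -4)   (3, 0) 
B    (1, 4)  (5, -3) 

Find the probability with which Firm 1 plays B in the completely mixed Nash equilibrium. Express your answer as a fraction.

4/11

Let x be the probability that Firm 1 plays T. In a completely mixed equilibrium, Firm 2 must be indifferent between L and R.
Firm 2's expected payoff from L is −4x + 4(1−x); from R it is −3(1−x).
Setting these equal: −8x + 4 = 3x − 3, so x = 7/11.
Therefore Firm 1 plays B with probability 1 − 7/11 = 4/11.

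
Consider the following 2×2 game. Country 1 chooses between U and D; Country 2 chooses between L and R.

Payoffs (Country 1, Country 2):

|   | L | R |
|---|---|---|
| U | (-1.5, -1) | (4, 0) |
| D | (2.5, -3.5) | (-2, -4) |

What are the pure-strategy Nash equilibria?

(U, L): Country 1 prefers D (2.5 > -1.5); Country 2 prefers R (0 > -1) — not an equilibrium.
(U, R): Country 1 gets 4 ≥ -2 from D, and Country 2 gets 0 ≥ -1 from L — Nash equilibrium.
(D, L): Country 1 gets 2.5 ≥ -1.5 from U, and Country 2 gets -3.5 ≥ -4 from R — Nash equilibrium.
(D, R): Country 1 prefers U (4 > -2); Country 2 prefers L (-3.5 > -4) — not an equilibrium.

(U, R) and (D, L)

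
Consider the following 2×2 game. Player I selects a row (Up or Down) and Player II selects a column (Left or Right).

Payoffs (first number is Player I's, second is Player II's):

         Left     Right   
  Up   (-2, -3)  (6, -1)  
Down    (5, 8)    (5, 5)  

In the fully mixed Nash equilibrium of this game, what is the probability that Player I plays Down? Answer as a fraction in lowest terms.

Let r be the probability that Player I plays Up. In a completely mixed equilibrium, Player II must be indifferent between Left and Right.
Player II's expected payoff from Left is −3r + 8(1−r); from Right it is −r + 5(1−r).
Setting these equal: −11r + 8 = −6r + 5, so r = 3/5.
Therefore Player I plays Down with probability 1 − 3/5 = 2/5.

2/5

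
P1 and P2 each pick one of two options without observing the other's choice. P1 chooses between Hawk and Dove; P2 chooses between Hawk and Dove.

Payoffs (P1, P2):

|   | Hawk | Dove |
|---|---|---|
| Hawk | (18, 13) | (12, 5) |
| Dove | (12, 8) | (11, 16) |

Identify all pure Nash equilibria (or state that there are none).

(Hawk, Hawk): P1 gets 18 ≥ 12 from Dove, and P2 gets 13 ≥ 5 from Dove — Nash equilibrium.
(Hawk, Dove): P2 prefers Hawk (13 > 5) — not an equilibrium.
(Dove, Hawk): P1 prefers Hawk (18 > 12); P2 prefers Dove (16 > 8) — not an equilibrium.
(Dove, Dove): P1 prefers Hawk (12 > 11) — not an equilibrium.

(Hawk, Hawk)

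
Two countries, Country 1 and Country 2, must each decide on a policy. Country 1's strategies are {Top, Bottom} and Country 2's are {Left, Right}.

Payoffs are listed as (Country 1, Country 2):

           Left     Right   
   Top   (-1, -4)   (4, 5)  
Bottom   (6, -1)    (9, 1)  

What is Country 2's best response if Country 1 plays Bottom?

Right

Against Bottom, Country 2 earns -1 from Left and 1 from Right.
So Right is the best response.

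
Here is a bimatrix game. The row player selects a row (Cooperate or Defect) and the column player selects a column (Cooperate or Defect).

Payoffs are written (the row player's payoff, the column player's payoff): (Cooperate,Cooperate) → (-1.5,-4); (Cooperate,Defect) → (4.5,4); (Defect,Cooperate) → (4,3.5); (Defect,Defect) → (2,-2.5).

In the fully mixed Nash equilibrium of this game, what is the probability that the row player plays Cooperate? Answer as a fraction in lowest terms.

3/7

Let p be the probability that the row player plays Cooperate. In a completely mixed equilibrium, the column player must be indifferent between Cooperate and Defect.
The column player's expected payoff from Cooperate is −4p + 3.5(1−p); from Defect it is 4p − 2.5(1−p).
Setting these equal: −7.5p + 3.5 = 6.5p − 2.5, so p = 3/7.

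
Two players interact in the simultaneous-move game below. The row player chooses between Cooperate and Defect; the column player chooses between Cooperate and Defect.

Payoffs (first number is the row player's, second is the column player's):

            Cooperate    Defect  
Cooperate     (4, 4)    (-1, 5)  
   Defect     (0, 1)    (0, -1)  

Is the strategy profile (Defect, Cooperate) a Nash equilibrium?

At (Defect, Cooperate), the row player earns 0; switching to Cooperate would give 4, so the row player would deviate.
The column player earns 1; switching to Defect would give -1, so the column player has no profitable deviation.
Since at least one player can profitably deviate, this is not a Nash equilibrium.

No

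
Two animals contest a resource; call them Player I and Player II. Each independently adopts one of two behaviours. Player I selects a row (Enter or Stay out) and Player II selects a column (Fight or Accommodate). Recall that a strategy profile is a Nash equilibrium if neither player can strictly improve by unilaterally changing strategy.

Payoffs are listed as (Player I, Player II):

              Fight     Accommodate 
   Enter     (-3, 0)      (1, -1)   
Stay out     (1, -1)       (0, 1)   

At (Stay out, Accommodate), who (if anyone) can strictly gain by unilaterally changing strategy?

Player I

Player I at (Stay out, Accommodate) earns 0; deviating to Enter yields 1 — a strict improvement.
Player II earns 1; deviating to Fight yields -1 — not better.
Only Player I has a strictly profitable deviation.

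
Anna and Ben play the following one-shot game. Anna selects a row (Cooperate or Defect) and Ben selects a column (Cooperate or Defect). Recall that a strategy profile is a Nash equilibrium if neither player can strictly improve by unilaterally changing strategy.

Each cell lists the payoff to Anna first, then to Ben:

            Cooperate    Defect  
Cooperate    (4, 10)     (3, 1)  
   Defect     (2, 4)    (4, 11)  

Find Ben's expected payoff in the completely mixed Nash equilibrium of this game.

53/8

First find p, the probability Anna plays Cooperate, from Ben's indifference between Cooperate and Defect: 10p + 4(1−p) = p + 11(1−p), giving p = 7/16.
Since Ben is indifferent in equilibrium, Ben's expected payoff equals the payoff from either column against (7/16, 9/16). Using Cooperate: 10(7/16) + 4(9/16) = 53/8.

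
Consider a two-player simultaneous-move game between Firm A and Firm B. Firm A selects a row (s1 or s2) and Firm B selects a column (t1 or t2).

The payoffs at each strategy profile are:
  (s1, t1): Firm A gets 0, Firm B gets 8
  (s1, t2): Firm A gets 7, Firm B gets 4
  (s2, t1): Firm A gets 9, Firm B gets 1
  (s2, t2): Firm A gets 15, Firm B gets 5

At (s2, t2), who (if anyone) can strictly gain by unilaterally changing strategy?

Firm A at (s2, t2) earns 15; deviating to s1 yields 7 — not better.
Firm B earns 5; deviating to t1 yields 1 — not better.
Neither player can strictly improve; the profile is a Nash equilibrium.

Neither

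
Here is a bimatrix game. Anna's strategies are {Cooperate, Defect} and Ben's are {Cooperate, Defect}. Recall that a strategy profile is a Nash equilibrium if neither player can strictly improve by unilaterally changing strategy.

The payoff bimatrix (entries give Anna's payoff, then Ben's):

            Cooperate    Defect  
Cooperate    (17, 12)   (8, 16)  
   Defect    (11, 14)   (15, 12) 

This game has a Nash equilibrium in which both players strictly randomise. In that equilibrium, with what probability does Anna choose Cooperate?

1/3

Let x be the probability that Anna plays Cooperate. In a completely mixed equilibrium, Ben must be indifferent between Cooperate and Defect.
Ben's expected payoff from Cooperate is 12x + 14(1−x); from Defect it is 16x + 12(1−x).
Setting these equal: −2x + 14 = 4x + 12, so x = 1/3.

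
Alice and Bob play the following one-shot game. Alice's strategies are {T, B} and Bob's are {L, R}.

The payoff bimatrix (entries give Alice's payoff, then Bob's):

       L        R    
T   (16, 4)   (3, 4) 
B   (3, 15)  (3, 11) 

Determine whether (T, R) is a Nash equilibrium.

At (T, R), Alice earns 3; switching to B would give 3, so Alice has no profitable deviation.
Bob earns 4; switching to L would give 4, so Bob has no profitable deviation.
Neither player can gain by a unilateral deviation, so this profile is a Nash equilibrium.

Yes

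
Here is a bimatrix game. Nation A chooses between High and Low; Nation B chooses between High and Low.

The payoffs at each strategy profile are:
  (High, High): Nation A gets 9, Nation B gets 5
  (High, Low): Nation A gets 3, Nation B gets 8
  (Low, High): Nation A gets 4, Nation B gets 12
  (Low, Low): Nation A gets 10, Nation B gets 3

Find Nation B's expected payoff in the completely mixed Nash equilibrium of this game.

27/4

First find p, the probability Nation A plays High, from Nation B's indifference between High and Low: 5p + 12(1−p) = 8p + 3(1−p), giving p = 3/4.
Since Nation B is indifferent in equilibrium, Nation B's expected payoff equals the payoff from either column against (3/4, 1/4). Using High: 5(3/4) + 12(1/4) = 27/4.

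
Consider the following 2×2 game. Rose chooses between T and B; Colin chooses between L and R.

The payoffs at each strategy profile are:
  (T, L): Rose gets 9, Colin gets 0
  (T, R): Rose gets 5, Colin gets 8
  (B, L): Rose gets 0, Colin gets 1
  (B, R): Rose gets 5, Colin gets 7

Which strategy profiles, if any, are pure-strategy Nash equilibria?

(T, R) and (B, R)

(T, L): Colin prefers R (8 > 0) — not an equilibrium.
(T, R): Rose gets 5 ≥ 5 from B, and Colin gets 8 ≥ 0 from L — Nash equilibrium.
(B, L): Rose prefers T (9 > 0); Colin prefers R (7 > 1) — not an equilibrium.
(B, R): Rose gets 5 ≥ 5 from T, and Colin gets 7 ≥ 1 from L — Nash equilibrium.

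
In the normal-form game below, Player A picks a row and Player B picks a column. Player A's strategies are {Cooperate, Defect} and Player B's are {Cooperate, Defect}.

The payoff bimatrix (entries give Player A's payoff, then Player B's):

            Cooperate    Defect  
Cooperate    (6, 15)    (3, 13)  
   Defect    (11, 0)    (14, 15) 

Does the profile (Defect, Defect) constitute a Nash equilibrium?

At (Defect, Defect), Player A earns 14; switching to Cooperate would give 3, so Player A has no profitable deviation.
Player B earns 15; switching to Cooperate would give 0, so Player B has no profitable deviation.
Neither player can gain by a unilateral deviation, so this profile is a Nash equilibrium.

Yes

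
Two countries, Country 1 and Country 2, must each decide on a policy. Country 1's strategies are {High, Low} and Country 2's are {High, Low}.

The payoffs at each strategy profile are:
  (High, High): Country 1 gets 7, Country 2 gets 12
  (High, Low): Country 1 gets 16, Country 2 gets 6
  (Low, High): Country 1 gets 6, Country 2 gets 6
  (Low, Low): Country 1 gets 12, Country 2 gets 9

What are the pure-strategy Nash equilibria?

(High, High): Country 1 gets 7 ≥ 6 from Low, and Country 2 gets 12 ≥ 6 from Low — Nash equilibrium.
(High, Low): Country 2 prefers High (12 > 6) — not an equilibrium.
(Low, High): Country 1 prefers High (7 > 6); Country 2 prefers Low (9 > 6) — not an equilibrium.
(Low, Low): Country 1 prefers High (16 > 12) — not an equilibrium.

(High, High)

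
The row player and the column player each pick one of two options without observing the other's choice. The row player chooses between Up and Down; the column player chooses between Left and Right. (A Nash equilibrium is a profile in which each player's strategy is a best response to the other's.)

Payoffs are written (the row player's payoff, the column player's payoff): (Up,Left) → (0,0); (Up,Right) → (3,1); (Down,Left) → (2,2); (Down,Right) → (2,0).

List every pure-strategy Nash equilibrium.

(Up, Right) and (Down, Left)

(Up, Left): the row player prefers Down (2 > 0); the column player prefers Right (1 > 0) — not an equilibrium.
(Up, Right): the row player gets 3 ≥ 2 from Down, and the column player gets 1 ≥ 0 from Left — Nash equilibrium.
(Down, Left): the row player gets 2 ≥ 0 from Up, and the column player gets 2 ≥ 0 from Right — Nash equilibrium.
(Down, Right): the row player prefers Up (3 > 2); the column player prefers Left (2 > 0) — not an equilibrium.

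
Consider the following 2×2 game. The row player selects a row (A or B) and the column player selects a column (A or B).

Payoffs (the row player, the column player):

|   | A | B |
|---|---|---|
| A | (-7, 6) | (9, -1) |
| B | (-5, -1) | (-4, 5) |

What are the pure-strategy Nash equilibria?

none

(A, A): the row player prefers B (-5 > -7) — not an equilibrium.
(A, B): the column player prefers A (6 > -1) — not an equilibrium.
(B, A): the column player prefers B (5 > -1) — not an equilibrium.
(B, B): the row player prefers A (9 > -4) — not an equilibrium.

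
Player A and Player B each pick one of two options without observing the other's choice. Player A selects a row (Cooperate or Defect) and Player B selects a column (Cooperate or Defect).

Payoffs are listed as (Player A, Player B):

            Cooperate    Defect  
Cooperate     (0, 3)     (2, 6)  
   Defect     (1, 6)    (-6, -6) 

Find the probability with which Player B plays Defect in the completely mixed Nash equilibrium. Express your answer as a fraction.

1/9

Let q be the probability that Player B plays Cooperate. In a completely mixed equilibrium, Player A must be indifferent between Cooperate and Defect.
Player A's expected payoff from Cooperate is 2(1−q); from Defect it is q − 6(1−q).
Setting these equal: −2q + 2 = 7q − 6, so q = 8/9.
Therefore Player B plays Defect with probability 1 − 8/9 = 1/9.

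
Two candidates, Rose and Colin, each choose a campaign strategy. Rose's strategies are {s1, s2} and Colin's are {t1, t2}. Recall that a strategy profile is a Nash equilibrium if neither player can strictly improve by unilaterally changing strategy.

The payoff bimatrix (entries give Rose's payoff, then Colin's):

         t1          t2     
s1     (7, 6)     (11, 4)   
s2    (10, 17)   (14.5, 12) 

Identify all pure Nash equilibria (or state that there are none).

(s1, t1): Rose prefers s2 (10 > 7) — not an equilibrium.
(s1, t2): Rose prefers s2 (14.5 > 11); Colin prefers t1 (6 > 4) — not an equilibrium.
(s2, t1): Rose gets 10 ≥ 7 from s1, and Colin gets 17 ≥ 12 from t2 — Nash equilibrium.
(s2, t2): Colin prefers t1 (17 > 12) — not an equilibrium.

(s2, t1)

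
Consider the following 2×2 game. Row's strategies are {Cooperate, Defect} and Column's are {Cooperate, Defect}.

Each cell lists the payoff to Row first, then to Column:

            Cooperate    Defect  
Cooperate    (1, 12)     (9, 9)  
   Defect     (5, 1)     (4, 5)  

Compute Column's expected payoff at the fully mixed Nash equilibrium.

51/7

First find p, the probability Row plays Cooperate, from Column's indifference between Cooperate and Defect: 12p + (1−p) = 9p + 5(1−p), giving p = 4/7.
Since Column is indifferent in equilibrium, Column's expected payoff equals the payoff from either column against (4/7, 3/7). Using Cooperate: 12(4/7) + (3/7) = 51/7.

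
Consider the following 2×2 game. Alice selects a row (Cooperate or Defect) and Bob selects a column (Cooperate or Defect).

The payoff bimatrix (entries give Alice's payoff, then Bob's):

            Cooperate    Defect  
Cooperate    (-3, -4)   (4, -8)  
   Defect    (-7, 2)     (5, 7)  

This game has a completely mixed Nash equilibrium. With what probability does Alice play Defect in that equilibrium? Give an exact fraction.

Let p be the probability that Alice plays Cooperate. In a completely mixed equilibrium, Bob must be indifferent between Cooperate and Defect.
Bob's expected payoff from Cooperate is −4p + 2(1−p); from Defect it is −8p + 7(1−p).
Setting these equal: −6p + 2 = −15p + 7, so p = 5/9.
Therefore Alice plays Defect with probability 1 − 5/9 = 4/9.

4/9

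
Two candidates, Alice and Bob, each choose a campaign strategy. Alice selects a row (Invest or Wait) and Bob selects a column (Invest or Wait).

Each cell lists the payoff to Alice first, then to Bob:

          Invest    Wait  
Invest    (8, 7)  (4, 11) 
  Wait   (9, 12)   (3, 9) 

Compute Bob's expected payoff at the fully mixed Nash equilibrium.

69/7

First find x, the probability Alice plays Invest, from Bob's indifference between Invest and Wait: 7x + 12(1−x) = 11x + 9(1−x), giving x = 3/7.
Since Bob is indifferent in equilibrium, Bob's expected payoff equals the payoff from either column against (3/7, 4/7). Using Invest: 7(3/7) + 12(4/7) = 69/7.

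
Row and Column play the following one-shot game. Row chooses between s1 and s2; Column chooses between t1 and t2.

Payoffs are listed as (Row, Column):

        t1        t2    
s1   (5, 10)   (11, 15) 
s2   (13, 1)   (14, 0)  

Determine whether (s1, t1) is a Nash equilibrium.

No

At (s1, t1), Row earns 5; switching to s2 would give 13, so Row would deviate.
Column earns 10; switching to t2 would give 15, so Column would deviate.
Since at least one player can profitably deviate, this is not a Nash equilibrium.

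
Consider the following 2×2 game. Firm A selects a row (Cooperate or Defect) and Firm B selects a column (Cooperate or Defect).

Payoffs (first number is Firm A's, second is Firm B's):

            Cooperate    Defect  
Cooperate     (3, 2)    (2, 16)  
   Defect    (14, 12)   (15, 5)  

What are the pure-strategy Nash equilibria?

(Defect, Cooperate)

(Cooperate, Cooperate): Firm A prefers Defect (14 > 3); Firm B prefers Defect (16 > 2) — not an equilibrium.
(Cooperate, Defect): Firm A prefers Defect (15 > 2) — not an equilibrium.
(Defect, Cooperate): Firm A gets 14 ≥ 3 from Cooperate, and Firm B gets 12 ≥ 5 from Defect — Nash equilibrium.
(Defect, Defect): Firm B prefers Cooperate (12 > 5) — not an equilibrium.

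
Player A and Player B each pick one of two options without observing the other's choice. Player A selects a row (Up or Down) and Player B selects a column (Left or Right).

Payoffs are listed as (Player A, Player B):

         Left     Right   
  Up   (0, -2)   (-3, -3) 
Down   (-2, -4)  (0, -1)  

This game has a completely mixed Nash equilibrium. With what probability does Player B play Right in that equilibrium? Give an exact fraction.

Let q be the probability that Player B plays Left. In a completely mixed equilibrium, Player A must be indifferent between Up and Down.
Player A's expected payoff from Up is −3(1−q); from Down it is −2q.
Setting these equal: 3q − 3 = −2q, so q = 3/5.
Therefore Player B plays Right with probability 1 − 3/5 = 2/5.

2/5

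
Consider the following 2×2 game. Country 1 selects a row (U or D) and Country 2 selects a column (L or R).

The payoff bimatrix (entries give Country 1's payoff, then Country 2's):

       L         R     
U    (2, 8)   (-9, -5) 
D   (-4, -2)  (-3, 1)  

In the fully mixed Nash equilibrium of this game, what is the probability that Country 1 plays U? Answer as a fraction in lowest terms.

3/16

Let x be the probability that Country 1 plays U. In a completely mixed equilibrium, Country 2 must be indifferent between L and R.
Country 2's expected payoff from L is 8x − 2(1−x); from R it is −5x + (1−x).
Setting these equal: 10x − 2 = −6x + 1, so x = 3/16.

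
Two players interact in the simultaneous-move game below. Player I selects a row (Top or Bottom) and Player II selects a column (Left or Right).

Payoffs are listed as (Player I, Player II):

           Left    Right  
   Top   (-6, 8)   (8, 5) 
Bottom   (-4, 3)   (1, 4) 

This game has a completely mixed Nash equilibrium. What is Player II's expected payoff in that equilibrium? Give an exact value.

17/4

First find p, the probability Player I plays Top, from Player II's indifference between Left and Right: 8p + 3(1−p) = 5p + 4(1−p), giving p = 1/4.
Since Player II is indifferent in equilibrium, Player II's expected payoff equals the payoff from either column against (1/4, 3/4). Using Left: 8(1/4) + 3(3/4) = 17/4.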